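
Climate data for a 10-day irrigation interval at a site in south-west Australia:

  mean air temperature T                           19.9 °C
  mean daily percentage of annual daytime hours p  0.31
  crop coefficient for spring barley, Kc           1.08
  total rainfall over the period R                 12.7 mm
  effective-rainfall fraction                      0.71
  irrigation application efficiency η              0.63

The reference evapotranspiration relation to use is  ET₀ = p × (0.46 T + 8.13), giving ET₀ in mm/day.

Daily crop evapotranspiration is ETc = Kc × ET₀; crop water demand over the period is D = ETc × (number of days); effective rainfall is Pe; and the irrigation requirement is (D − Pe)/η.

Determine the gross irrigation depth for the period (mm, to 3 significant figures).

ET₀ = 0.31 × (0.46 × 19.9 + 8.13) = 0.31 × 17.284 = 5.3580 mm/d
ETc = Kc × ET₀ = 1.08 × 5.3580 = 5.7866 mm/d
Crop demand D = ETc × 10 d = 5.7866 × 10 = 57.866 mm
Pe = 0.71 × 12.7 = 9.017 mm
D − Pe = 57.866 − 9.017 = 48.849 mm
Gross irrigation = 48.849 / 0.63 = 77.538 mm

77.5 mm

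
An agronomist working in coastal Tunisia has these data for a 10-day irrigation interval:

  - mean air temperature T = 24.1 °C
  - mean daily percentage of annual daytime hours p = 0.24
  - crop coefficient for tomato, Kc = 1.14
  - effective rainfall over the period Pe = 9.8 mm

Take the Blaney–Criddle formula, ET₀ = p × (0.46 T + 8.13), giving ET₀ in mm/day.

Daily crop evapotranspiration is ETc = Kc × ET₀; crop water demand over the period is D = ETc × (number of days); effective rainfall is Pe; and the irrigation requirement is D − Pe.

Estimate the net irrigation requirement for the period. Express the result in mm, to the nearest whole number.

ET₀ = 0.24 × (0.46 × 24.1 + 8.13) = 0.24 × 19.216 = 4.6118 mm/d
ETc = Kc × ET₀ = 1.14 × 4.6118 = 5.2575 mm/d
Crop demand D = ETc × 10 d = 5.2575 × 10 = 52.575 mm
D − Pe = 52.575 − 9.8 = 42.775 mm

43 mm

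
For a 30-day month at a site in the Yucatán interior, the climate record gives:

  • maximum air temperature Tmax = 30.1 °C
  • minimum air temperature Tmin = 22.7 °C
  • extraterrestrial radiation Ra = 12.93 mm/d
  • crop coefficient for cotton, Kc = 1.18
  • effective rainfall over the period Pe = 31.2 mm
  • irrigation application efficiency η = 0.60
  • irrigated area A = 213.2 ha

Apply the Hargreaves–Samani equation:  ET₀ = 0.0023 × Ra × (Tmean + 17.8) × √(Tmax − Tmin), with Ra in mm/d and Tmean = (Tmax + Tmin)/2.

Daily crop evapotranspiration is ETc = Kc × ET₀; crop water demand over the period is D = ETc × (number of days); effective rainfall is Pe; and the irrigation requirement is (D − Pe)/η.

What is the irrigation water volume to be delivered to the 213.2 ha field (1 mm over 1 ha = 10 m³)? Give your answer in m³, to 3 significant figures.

Tmean = (30.1 + 22.7)/2 = 26.40 °C
ET₀ = 0.0023 × 12.93 × (26.40 + 17.8) × √7.4 = 0.0023 × 12.93 × 44.20 × 2.7203 = 3.5757 mm/d
ETc = Kc × ET₀ = 1.18 × 3.5757 = 4.2193 mm/d
Crop demand D = ETc × 30 d = 4.2193 × 30 = 126.579 mm
D − Pe = 126.579 − 31.2 = 95.379 mm
Gross irrigation = 95.379 / 0.60 = 158.965 mm
Volume = 158.965 mm × 213.2 ha × 10 = 338913.4 m³

339000 m³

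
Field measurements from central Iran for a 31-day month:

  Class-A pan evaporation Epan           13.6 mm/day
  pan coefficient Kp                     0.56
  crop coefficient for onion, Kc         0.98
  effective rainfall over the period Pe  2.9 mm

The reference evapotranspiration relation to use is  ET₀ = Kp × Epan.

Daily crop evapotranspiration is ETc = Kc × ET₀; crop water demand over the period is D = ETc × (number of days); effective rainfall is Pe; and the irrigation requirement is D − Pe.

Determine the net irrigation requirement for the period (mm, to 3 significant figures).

228 mm

ET₀ = 0.56 × 13.6 = 7.6160 mm/d
ETc = Kc × ET₀ = 0.98 × 7.6160 = 7.4637 mm/d
Crop demand D = ETc × 31 d = 7.4637 × 31 = 231.375 mm
D − Pe = 231.375 − 2.9 = 228.475 mm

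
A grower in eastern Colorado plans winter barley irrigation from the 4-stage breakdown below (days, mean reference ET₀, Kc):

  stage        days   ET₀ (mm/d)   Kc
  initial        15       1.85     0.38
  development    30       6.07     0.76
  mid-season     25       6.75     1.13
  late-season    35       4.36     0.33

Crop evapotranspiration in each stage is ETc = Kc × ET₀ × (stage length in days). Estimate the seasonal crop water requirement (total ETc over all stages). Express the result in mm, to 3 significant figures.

390 mm

initial: 0.38 × 1.85 × 15 = 10.55 mm
development: 0.76 × 6.07 × 30 = 138.40 mm
mid-season: 1.13 × 6.75 × 25 = 190.69 mm
late-season: 0.33 × 4.36 × 35 = 50.36 mm
Seasonal total = 390.00 mm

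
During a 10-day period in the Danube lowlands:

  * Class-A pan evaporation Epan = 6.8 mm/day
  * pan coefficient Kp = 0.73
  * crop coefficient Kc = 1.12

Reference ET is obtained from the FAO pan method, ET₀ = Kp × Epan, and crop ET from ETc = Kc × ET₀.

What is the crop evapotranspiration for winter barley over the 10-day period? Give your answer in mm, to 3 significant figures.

ET₀ = 0.73 × 6.8 = 4.9640 mm/d
ETc = Kc × ET₀ = 1.12 × 4.9640 = 5.5597 mm/d
Over 10 days: 5.5597 × 10 = 55.597 mm

55.6 mm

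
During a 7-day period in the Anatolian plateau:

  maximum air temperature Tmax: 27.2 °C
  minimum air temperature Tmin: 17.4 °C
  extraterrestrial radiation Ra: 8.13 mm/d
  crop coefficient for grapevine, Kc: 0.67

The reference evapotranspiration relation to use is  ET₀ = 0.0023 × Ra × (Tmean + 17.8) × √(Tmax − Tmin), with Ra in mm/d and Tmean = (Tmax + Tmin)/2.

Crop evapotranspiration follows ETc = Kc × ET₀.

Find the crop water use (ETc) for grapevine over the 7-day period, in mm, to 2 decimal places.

Tmean = (27.2 + 17.4)/2 = 22.30 °C
ET₀ = 0.0023 × 8.13 × (22.30 + 17.8) × √9.8 = 0.0023 × 8.13 × 40.10 × 3.1305 = 2.3473 mm/d
ETc = Kc × ET₀ = 0.67 × 2.3473 = 1.5727 mm/d
Over 7 days: 1.5727 × 7 = 11.009 mm

11.01 mm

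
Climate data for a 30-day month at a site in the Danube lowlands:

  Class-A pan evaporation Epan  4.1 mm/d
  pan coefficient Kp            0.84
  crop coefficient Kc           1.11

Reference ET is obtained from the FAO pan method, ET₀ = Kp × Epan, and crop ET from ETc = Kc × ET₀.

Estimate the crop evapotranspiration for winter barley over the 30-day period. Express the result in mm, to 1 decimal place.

114.7 mm

ET₀ = 0.84 × 4.1 = 3.4440 mm/d
ETc = Kc × ET₀ = 1.11 × 3.4440 = 3.8228 mm/d
Over 30 days: 3.8228 × 30 = 114.684 mm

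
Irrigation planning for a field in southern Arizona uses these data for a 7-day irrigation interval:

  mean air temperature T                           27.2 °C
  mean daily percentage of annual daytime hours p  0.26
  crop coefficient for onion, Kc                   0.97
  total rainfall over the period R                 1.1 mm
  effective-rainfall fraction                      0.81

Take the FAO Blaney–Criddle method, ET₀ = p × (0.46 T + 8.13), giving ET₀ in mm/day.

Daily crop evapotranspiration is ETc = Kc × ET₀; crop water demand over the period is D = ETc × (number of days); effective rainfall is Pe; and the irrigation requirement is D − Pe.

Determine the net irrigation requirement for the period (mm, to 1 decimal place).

ET₀ = 0.26 × (0.46 × 27.2 + 8.13) = 0.26 × 20.642 = 5.3669 mm/d
ETc = Kc × ET₀ = 0.97 × 5.3669 = 5.2059 mm/d
Crop demand D = ETc × 7 d = 5.2059 × 7 = 36.441 mm
Pe = 0.81 × 1.1 = 0.891 mm
D − Pe = 36.441 − 0.891 = 35.550 mm

35.6 mm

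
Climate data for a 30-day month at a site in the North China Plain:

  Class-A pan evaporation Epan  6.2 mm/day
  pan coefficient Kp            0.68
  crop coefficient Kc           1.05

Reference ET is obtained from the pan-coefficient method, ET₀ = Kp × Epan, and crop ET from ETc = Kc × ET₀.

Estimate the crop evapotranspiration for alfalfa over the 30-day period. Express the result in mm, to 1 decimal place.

ET₀ = 0.68 × 6.2 = 4.2160 mm/d
ETc = Kc × ET₀ = 1.05 × 4.2160 = 4.4268 mm/d
Over 30 days: 4.4268 × 30 = 132.804 mm

132.8 mm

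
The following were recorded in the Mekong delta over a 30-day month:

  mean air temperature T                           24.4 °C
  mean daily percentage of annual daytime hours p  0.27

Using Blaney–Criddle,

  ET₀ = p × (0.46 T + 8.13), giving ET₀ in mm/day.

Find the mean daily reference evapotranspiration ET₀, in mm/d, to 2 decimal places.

ET₀ = 0.27 × (0.46 × 24.4 + 8.13) = 0.27 × 19.354 = 5.2256 mm/d

5.23 mm/d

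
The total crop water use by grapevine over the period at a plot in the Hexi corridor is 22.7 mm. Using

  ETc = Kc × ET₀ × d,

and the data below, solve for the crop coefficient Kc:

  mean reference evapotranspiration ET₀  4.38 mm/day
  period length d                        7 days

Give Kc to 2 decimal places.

ETc = Kc × ET₀ × d  ⇒  Kc = ETc / (ET₀ × d)
Kc = 22.7 / (4.38 × 7) = 22.7 / 30.66 = 0.7404

0.74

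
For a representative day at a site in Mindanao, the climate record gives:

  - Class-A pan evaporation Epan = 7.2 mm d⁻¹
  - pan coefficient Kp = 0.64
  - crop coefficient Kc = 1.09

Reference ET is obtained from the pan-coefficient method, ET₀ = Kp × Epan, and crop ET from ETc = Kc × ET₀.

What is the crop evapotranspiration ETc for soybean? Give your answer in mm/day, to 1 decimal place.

ET₀ = 0.64 × 7.2 = 4.6080 mm/d
ETc = Kc × ET₀ = 1.09 × 4.6080 = 5.0227 mm/d

5.0 mm/day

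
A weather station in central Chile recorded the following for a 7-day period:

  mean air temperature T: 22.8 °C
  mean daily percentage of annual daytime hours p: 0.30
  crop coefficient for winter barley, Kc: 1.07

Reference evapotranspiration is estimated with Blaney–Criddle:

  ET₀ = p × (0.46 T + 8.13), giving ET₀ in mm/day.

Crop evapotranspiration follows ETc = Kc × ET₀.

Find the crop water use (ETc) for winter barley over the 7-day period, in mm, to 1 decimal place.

ET₀ = 0.30 × (0.46 × 22.8 + 8.13) = 0.30 × 18.618 = 5.5854 mm/d
ETc = Kc × ET₀ = 1.07 × 5.5854 = 5.9764 mm/d
Over 7 days: 5.9764 × 7 = 41.835 mm

41.8 mm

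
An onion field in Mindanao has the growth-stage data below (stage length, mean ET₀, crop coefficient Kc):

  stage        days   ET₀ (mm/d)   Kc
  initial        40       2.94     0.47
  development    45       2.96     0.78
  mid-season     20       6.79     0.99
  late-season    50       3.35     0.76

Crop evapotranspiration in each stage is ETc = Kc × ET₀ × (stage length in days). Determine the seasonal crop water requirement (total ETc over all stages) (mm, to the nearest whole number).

initial: 0.47 × 2.94 × 40 = 55.27 mm
development: 0.78 × 2.96 × 45 = 103.90 mm
mid-season: 0.99 × 6.79 × 20 = 134.44 mm
late-season: 0.76 × 3.35 × 50 = 127.30 mm
Seasonal total = 420.91 mm

421 mm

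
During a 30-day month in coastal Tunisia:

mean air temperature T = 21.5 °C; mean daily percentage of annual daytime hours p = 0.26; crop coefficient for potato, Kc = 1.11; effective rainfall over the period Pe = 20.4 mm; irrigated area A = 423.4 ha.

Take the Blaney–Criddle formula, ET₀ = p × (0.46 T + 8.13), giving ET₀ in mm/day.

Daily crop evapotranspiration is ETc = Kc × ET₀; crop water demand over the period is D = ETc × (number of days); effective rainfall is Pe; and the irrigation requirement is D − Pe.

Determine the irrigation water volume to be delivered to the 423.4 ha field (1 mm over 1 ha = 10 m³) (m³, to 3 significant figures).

ET₀ = 0.26 × (0.46 × 21.5 + 8.13) = 0.26 × 18.020 = 4.6852 mm/d
ETc = Kc × ET₀ = 1.11 × 4.6852 = 5.2006 mm/d
Crop demand D = ETc × 30 d = 5.2006 × 30 = 156.018 mm
D − Pe = 156.018 − 20.4 = 135.618 mm
Volume = 135.618 mm × 423.4 ha × 10 = 574206.6 m³

574000 m³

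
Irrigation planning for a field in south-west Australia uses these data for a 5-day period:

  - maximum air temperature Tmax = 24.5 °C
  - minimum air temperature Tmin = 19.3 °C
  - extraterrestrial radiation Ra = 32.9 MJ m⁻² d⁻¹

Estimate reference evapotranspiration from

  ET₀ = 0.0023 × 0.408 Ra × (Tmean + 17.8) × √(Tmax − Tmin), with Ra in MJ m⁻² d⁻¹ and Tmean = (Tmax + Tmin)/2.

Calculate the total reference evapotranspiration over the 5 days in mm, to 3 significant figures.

Tmean = (24.5 + 19.3)/2 = 21.90 °C
0.408 Ra = 0.408 × 32.9 = 13.4232 mm/d equivalent
ET₀ = 0.0023 × 13.4232 × (21.90 + 17.8) × √5.2 = 0.0023 × 13.4232 × 39.70 × 2.2804 = 2.7950 mm/d
Over 5 days: 2.7950 × 5 = 13.975 mm

14.0 mm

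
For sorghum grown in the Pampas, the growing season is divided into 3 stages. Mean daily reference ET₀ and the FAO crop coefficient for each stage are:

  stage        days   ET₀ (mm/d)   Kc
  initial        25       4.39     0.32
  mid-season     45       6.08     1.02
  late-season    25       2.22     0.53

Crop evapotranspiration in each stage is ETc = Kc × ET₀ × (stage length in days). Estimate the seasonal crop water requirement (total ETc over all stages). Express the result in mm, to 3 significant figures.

344 mm

initial: 0.32 × 4.39 × 25 = 35.12 mm
mid-season: 1.02 × 6.08 × 45 = 279.07 mm
late-season: 0.53 × 2.22 × 25 = 29.42 mm
Seasonal total = 343.61 mm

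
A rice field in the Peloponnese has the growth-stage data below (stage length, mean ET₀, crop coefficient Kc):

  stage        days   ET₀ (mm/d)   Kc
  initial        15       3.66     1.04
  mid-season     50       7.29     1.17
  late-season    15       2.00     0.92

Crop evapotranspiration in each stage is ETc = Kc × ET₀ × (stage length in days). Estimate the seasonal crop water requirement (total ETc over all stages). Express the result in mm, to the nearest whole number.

511 mm

initial: 1.04 × 3.66 × 15 = 57.10 mm
mid-season: 1.17 × 7.29 × 50 = 426.47 mm
late-season: 0.92 × 2.00 × 15 = 27.60 mm
Seasonal total = 511.17 mm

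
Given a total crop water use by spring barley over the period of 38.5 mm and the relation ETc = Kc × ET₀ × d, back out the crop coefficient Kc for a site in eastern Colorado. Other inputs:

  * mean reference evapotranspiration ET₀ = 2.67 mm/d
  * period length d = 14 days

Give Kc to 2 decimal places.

ETc = Kc × ET₀ × d  ⇒  Kc = ETc / (ET₀ × d)
Kc = 38.5 / (2.67 × 14) = 38.5 / 37.38 = 1.0300

1.03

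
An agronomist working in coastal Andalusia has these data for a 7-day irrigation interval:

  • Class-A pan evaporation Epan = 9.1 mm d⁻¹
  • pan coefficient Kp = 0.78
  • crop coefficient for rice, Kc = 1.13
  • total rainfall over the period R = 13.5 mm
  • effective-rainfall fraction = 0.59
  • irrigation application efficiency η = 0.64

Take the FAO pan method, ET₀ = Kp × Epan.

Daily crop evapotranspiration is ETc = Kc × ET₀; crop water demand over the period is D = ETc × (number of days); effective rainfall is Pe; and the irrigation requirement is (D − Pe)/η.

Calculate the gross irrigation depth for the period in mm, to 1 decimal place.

75.3 mm

ET₀ = 0.78 × 9.1 = 7.0980 mm/d
ETc = Kc × ET₀ = 1.13 × 7.0980 = 8.0207 mm/d
Crop demand D = ETc × 7 d = 8.0207 × 7 = 56.145 mm
Pe = 0.59 × 13.5 = 7.965 mm
D − Pe = 56.145 − 7.965 = 48.180 mm
Gross irrigation = 48.180 / 0.64 = 75.281 mm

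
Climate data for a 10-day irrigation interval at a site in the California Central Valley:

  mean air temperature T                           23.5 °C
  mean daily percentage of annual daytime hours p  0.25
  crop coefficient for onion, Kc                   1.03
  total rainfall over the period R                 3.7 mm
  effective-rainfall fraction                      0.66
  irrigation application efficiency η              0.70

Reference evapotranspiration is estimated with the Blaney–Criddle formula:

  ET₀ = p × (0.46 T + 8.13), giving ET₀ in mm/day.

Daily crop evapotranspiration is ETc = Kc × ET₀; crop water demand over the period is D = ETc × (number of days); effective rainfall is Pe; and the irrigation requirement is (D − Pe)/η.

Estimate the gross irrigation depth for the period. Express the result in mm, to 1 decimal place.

ET₀ = 0.25 × (0.46 × 23.5 + 8.13) = 0.25 × 18.940 = 4.7350 mm/d
ETc = Kc × ET₀ = 1.03 × 4.7350 = 4.8771 mm/d
Crop demand D = ETc × 10 d = 4.8771 × 10 = 48.771 mm
Pe = 0.66 × 3.7 = 2.442 mm
D − Pe = 48.771 − 2.442 = 46.329 mm
Gross irrigation = 46.329 / 0.70 = 66.184 mm

66.2 mm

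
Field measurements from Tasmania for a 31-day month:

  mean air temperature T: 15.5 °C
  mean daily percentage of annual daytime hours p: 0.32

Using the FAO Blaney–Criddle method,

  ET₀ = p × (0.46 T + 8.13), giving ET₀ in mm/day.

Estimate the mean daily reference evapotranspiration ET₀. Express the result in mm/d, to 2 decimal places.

4.88 mm/d

ET₀ = 0.32 × (0.46 × 15.5 + 8.13) = 0.32 × 15.260 = 4.8832 mm/d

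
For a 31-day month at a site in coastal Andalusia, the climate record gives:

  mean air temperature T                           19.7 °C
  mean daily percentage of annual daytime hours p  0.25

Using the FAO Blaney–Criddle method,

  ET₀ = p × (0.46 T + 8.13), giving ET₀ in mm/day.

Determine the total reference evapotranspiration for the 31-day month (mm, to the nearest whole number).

ET₀ = 0.25 × (0.46 × 19.7 + 8.13) = 0.25 × 17.192 = 4.2980 mm/d
Monthly total = 4.2980 × 31 = 133.238 mm

133 mm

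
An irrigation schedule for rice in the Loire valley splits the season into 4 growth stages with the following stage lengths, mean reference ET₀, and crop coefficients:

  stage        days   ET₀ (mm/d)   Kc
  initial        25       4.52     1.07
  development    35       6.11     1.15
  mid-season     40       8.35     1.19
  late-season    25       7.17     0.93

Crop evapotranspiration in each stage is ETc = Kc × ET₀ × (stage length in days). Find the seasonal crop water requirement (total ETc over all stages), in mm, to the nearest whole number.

931 mm

initial: 1.07 × 4.52 × 25 = 120.91 mm
development: 1.15 × 6.11 × 35 = 245.93 mm
mid-season: 1.19 × 8.35 × 40 = 397.46 mm
late-season: 0.93 × 7.17 × 25 = 166.70 mm
Seasonal total = 931.00 mm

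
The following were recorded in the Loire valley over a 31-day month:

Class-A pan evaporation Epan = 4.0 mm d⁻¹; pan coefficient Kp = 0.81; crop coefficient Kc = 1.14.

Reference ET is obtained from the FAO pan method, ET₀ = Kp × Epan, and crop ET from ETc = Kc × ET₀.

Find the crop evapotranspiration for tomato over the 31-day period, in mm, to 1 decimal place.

114.5 mm

ET₀ = 0.81 × 4.0 = 3.2400 mm/d
ETc = Kc × ET₀ = 1.14 × 3.2400 = 3.6936 mm/d
Over 31 days: 3.6936 × 31 = 114.502 mm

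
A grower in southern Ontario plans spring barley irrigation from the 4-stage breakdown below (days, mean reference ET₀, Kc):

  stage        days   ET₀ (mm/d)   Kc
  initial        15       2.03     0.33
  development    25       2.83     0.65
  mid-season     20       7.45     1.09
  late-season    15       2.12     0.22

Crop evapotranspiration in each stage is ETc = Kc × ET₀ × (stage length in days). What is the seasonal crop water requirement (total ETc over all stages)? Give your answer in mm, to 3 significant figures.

initial: 0.33 × 2.03 × 15 = 10.05 mm
development: 0.65 × 2.83 × 25 = 45.99 mm
mid-season: 1.09 × 7.45 × 20 = 162.41 mm
late-season: 0.22 × 2.12 × 15 = 7.00 mm
Seasonal total = 225.45 mm

225 mm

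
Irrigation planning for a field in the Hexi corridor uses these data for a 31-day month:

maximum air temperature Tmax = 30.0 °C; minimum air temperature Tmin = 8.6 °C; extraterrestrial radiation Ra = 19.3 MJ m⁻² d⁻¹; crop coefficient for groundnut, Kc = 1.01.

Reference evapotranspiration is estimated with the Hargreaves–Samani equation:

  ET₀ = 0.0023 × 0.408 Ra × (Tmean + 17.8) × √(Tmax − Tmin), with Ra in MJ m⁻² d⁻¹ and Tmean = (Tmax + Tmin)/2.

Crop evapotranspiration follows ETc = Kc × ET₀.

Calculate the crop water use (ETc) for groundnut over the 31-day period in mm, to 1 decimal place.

97.3 mm

Tmean = (30.0 + 8.6)/2 = 19.30 °C
0.408 Ra = 0.408 × 19.3 = 7.8744 mm/d equivalent
ET₀ = 0.0023 × 7.8744 × (19.30 + 17.8) × √21.4 = 0.0023 × 7.8744 × 37.10 × 4.6260 = 3.1083 mm/d
ETc = Kc × ET₀ = 1.01 × 3.1083 = 3.1394 mm/d
Over 31 days: 3.1394 × 31 = 97.321 mm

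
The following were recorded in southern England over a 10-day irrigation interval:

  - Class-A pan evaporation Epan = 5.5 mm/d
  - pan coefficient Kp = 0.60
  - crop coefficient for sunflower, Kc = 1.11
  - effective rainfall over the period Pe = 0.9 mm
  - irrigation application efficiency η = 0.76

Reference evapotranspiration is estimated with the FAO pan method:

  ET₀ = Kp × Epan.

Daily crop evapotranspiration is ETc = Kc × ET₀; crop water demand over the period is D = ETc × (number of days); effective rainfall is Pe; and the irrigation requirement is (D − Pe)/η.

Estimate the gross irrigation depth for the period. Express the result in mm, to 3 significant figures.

47.0 mm

ET₀ = 0.60 × 5.5 = 3.3000 mm/d
ETc = Kc × ET₀ = 1.11 × 3.3000 = 3.6630 mm/d
Crop demand D = ETc × 10 d = 3.6630 × 10 = 36.630 mm
D − Pe = 36.630 − 0.9 = 35.730 mm
Gross irrigation = 35.730 / 0.76 = 47.013 mm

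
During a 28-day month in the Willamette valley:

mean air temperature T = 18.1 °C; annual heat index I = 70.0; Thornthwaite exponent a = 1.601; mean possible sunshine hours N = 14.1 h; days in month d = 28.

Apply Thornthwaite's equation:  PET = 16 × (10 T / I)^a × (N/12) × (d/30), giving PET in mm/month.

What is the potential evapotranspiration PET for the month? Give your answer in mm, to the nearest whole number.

80 mm

10T/I = 10 × 18.1 / 70.0 = 2.5857
(10T/I)^a = 2.5857^1.601 = 4.5765
Uncorrected PET = 16 × 4.5765 = 73.224 mm
Correction = (N/12)(d/30) = (14.1/12)(28/30) = 1.0967
PET = 73.224 × 1.0967 = 80.305 mm/month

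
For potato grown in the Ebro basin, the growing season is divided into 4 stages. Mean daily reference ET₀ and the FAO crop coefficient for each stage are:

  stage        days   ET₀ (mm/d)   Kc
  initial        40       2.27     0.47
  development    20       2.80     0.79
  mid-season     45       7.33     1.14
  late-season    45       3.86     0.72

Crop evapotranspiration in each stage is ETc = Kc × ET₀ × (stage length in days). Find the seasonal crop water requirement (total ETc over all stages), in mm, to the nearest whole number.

588 mm

initial: 0.47 × 2.27 × 40 = 42.68 mm
development: 0.79 × 2.80 × 20 = 44.24 mm
mid-season: 1.14 × 7.33 × 45 = 376.03 mm
late-season: 0.72 × 3.86 × 45 = 125.06 mm
Seasonal total = 588.01 mm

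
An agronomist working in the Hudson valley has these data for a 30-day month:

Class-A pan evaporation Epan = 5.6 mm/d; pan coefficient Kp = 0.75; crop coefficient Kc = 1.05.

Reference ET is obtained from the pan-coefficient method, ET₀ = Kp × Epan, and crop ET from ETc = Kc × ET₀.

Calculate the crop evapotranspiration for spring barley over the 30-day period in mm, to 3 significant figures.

ET₀ = 0.75 × 5.6 = 4.2000 mm/d
ETc = Kc × ET₀ = 1.05 × 4.2000 = 4.4100 mm/d
Over 30 days: 4.4100 × 30 = 132.300 mm

132 mm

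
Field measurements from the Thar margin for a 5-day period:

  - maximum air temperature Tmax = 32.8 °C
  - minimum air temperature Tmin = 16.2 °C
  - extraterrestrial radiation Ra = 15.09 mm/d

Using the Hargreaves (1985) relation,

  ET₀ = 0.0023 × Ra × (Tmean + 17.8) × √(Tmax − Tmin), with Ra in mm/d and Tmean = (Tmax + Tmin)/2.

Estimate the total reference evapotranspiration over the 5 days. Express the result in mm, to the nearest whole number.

30 mm

Tmean = (32.8 + 16.2)/2 = 24.50 °C
ET₀ = 0.0023 × 15.09 × (24.50 + 17.8) × √16.6 = 0.0023 × 15.09 × 42.30 × 4.0743 = 5.9815 mm/d
Over 5 days: 5.9815 × 5 = 29.908 mm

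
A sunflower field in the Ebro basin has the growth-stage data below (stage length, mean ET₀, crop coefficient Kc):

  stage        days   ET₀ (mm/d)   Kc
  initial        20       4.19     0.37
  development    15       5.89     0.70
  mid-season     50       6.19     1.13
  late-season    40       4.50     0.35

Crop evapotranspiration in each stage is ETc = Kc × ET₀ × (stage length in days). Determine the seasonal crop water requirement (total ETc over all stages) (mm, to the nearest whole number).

506 mm

initial: 0.37 × 4.19 × 20 = 31.01 mm
development: 0.70 × 5.89 × 15 = 61.85 mm
mid-season: 1.13 × 6.19 × 50 = 349.74 mm
late-season: 0.35 × 4.50 × 40 = 63.00 mm
Seasonal total = 505.60 mm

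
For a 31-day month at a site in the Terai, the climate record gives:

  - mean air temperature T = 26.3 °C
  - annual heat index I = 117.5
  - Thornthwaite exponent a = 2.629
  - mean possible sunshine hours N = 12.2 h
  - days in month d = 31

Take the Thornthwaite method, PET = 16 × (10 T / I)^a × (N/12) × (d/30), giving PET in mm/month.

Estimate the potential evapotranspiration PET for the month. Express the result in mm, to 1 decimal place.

10T/I = 10 × 26.3 / 117.5 = 2.2383
(10T/I)^a = 2.2383^2.629 = 8.3164
Uncorrected PET = 16 × 8.3164 = 133.062 mm
Correction = (N/12)(d/30) = (12.2/12)(31/30) = 1.0506
PET = 133.062 × 1.0506 = 139.795 mm/month

139.8 mm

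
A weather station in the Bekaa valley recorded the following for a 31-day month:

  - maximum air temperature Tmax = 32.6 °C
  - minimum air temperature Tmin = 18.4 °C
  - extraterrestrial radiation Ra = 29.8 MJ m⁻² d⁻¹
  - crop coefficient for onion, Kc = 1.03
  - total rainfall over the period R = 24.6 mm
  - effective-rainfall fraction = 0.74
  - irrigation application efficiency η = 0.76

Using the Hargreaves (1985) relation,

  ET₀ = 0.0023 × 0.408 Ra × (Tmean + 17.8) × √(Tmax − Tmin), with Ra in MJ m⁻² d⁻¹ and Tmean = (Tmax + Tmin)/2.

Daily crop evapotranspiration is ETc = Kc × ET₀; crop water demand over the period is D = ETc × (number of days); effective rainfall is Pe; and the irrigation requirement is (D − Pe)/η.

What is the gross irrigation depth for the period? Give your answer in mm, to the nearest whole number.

Tmean = (32.6 + 18.4)/2 = 25.50 °C
0.408 Ra = 0.408 × 29.8 = 12.1584 mm/d equivalent
ET₀ = 0.0023 × 12.1584 × (25.50 + 17.8) × √14.2 = 0.0023 × 12.1584 × 43.30 × 3.7683 = 4.5629 mm/d
ETc = Kc × ET₀ = 1.03 × 4.5629 = 4.6998 mm/d
Crop demand D = ETc × 31 d = 4.6998 × 31 = 145.694 mm
Pe = 0.74 × 24.6 = 18.204 mm
D − Pe = 145.694 − 18.204 = 127.490 mm
Gross irrigation = 127.490 / 0.76 = 167.750 mm

168 mm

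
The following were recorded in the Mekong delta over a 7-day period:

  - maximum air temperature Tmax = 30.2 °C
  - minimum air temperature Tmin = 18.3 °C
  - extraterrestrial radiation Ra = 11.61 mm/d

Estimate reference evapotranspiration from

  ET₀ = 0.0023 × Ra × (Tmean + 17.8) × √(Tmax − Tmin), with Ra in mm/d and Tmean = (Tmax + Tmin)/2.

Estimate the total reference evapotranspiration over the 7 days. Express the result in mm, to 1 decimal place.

Tmean = (30.2 + 18.3)/2 = 24.25 °C
ET₀ = 0.0023 × 11.61 × (24.25 + 17.8) × √11.9 = 0.0023 × 11.61 × 42.05 × 3.4496 = 3.8734 mm/d
Over 7 days: 3.8734 × 7 = 27.114 mm

27.1 mm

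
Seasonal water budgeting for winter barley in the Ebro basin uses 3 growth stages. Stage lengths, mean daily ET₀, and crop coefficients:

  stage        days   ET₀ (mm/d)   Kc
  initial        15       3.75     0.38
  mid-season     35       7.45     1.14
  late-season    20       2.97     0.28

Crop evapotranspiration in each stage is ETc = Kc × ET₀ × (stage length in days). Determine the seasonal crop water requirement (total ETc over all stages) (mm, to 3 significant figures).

initial: 0.38 × 3.75 × 15 = 21.38 mm
mid-season: 1.14 × 7.45 × 35 = 297.26 mm
late-season: 0.28 × 2.97 × 20 = 16.63 mm
Seasonal total = 335.27 mm

335 mm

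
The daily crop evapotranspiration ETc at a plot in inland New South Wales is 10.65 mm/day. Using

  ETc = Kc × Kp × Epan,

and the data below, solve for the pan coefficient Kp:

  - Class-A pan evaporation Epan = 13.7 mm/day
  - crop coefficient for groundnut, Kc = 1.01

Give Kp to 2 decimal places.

ETc = Kc × Kp × Epan  ⇒  Kp = ETc / (Kc × Epan)
Kp = 10.65 / (1.01 × 13.7) = 10.65 / 13.837 = 0.7697

0.77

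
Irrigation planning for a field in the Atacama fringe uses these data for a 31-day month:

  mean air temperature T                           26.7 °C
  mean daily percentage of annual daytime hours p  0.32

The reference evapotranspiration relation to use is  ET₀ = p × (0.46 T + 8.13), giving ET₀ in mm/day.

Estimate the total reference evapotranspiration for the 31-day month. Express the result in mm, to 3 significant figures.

202 mm

ET₀ = 0.32 × (0.46 × 26.7 + 8.13) = 0.32 × 20.412 = 6.5318 mm/d
Monthly total = 6.5318 × 31 = 202.486 mm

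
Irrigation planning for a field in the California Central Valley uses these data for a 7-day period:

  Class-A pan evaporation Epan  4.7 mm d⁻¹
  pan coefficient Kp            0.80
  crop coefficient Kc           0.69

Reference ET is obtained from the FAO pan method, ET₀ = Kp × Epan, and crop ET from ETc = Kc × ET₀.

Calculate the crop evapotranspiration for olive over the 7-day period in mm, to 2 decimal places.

ET₀ = 0.80 × 4.7 = 3.7600 mm/d
ETc = Kc × ET₀ = 0.69 × 3.7600 = 2.5944 mm/d
Over 7 days: 2.5944 × 7 = 18.161 mm

18.16 mm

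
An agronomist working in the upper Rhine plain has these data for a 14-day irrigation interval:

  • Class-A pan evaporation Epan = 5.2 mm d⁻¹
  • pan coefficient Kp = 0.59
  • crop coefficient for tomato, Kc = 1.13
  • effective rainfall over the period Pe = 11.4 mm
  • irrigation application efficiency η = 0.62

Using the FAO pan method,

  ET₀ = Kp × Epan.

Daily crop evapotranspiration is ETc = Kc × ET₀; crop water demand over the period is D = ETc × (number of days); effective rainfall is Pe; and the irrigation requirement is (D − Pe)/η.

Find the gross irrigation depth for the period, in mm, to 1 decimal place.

ET₀ = 0.59 × 5.2 = 3.0680 mm/d
ETc = Kc × ET₀ = 1.13 × 3.0680 = 3.4668 mm/d
Crop demand D = ETc × 14 d = 3.4668 × 14 = 48.535 mm
D − Pe = 48.535 − 11.4 = 37.135 mm
Gross irrigation = 37.135 / 0.62 = 59.895 mm

59.9 mm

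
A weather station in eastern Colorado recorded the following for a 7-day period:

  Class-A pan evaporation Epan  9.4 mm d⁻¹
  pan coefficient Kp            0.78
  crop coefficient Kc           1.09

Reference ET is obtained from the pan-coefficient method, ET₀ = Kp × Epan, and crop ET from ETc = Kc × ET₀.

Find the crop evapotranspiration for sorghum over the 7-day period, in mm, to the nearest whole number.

56 mm

ET₀ = 0.78 × 9.4 = 7.3320 mm/d
ETc = Kc × ET₀ = 1.09 × 7.3320 = 7.9919 mm/d
Over 7 days: 7.9919 × 7 = 55.943 mm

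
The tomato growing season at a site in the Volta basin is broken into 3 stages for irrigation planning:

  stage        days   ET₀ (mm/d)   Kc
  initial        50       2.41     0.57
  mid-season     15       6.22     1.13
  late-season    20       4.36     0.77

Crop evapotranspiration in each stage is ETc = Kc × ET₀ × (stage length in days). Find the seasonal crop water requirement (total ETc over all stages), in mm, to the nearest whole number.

initial: 0.57 × 2.41 × 50 = 68.69 mm
mid-season: 1.13 × 6.22 × 15 = 105.43 mm
late-season: 0.77 × 4.36 × 20 = 67.14 mm
Seasonal total = 241.26 mm

241 mm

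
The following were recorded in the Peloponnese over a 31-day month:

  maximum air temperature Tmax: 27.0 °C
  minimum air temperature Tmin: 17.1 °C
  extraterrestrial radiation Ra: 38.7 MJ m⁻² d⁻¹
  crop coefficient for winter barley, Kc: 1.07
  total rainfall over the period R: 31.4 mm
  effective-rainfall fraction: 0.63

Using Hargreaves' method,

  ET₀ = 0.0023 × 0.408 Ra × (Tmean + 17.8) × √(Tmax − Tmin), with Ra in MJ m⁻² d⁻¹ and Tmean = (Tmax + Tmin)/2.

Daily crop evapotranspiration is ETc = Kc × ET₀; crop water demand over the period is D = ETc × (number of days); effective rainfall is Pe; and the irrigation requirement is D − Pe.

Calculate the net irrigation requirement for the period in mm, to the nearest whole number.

131 mm

Tmean = (27.0 + 17.1)/2 = 22.05 °C
0.408 Ra = 0.408 × 38.7 = 15.7896 mm/d equivalent
ET₀ = 0.0023 × 15.7896 × (22.05 + 17.8) × √9.9 = 0.0023 × 15.7896 × 39.85 × 3.1464 = 4.5535 mm/d
ETc = Kc × ET₀ = 1.07 × 4.5535 = 4.8722 mm/d
Crop demand D = ETc × 31 d = 4.8722 × 31 = 151.038 mm
Pe = 0.63 × 31.4 = 19.782 mm
D − Pe = 151.038 − 19.782 = 131.256 mm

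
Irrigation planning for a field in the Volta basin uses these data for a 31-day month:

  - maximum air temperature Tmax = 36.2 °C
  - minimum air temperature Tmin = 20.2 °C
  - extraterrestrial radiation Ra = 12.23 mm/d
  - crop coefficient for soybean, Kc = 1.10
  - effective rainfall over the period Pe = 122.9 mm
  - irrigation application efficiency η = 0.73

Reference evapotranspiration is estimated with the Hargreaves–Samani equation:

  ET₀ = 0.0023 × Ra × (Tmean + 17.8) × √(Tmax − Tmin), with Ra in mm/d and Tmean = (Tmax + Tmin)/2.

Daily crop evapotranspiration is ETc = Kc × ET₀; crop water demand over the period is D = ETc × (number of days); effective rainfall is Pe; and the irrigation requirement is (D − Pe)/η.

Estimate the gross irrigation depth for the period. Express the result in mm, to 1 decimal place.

73.4 mm

Tmean = (36.2 + 20.2)/2 = 28.20 °C
ET₀ = 0.0023 × 12.23 × (28.20 + 17.8) × √16.0 = 0.0023 × 12.23 × 46.00 × 4.0000 = 5.1757 mm/d
ETc = Kc × ET₀ = 1.10 × 5.1757 = 5.6933 mm/d
Crop demand D = ETc × 31 d = 5.6933 × 31 = 176.492 mm
D − Pe = 176.492 − 122.9 = 53.592 mm
Gross irrigation = 53.592 / 0.73 = 73.414 mm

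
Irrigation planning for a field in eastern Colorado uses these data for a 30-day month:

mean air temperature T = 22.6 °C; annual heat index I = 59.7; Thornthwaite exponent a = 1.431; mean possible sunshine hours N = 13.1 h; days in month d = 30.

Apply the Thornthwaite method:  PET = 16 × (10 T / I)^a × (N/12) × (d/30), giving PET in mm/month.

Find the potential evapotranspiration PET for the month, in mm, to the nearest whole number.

10T/I = 10 × 22.6 / 59.7 = 3.7856
(10T/I)^a = 3.7856^1.431 = 6.7191
Uncorrected PET = 16 × 6.7191 = 107.506 mm
Correction = (N/12)(d/30) = (13.1/12)(30/30) = 1.0917
PET = 107.506 × 1.0917 = 117.364 mm/month

117 mm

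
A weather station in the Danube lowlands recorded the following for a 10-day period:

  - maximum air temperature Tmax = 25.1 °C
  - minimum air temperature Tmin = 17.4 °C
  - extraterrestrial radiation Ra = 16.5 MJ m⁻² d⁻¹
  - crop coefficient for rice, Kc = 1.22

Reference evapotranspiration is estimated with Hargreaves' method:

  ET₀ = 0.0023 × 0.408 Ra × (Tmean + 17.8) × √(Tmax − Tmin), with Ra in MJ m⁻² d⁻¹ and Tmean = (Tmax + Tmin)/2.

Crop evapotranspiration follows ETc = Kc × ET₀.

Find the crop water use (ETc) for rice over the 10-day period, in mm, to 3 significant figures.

20.5 mm

Tmean = (25.1 + 17.4)/2 = 21.25 °C
0.408 Ra = 0.408 × 16.5 = 6.7320 mm/d equivalent
ET₀ = 0.0023 × 6.7320 × (21.25 + 17.8) × √7.7 = 0.0023 × 6.7320 × 39.05 × 2.7749 = 1.6778 mm/d
ETc = Kc × ET₀ = 1.22 × 1.6778 = 2.0469 mm/d
Over 10 days: 2.0469 × 10 = 20.469 mm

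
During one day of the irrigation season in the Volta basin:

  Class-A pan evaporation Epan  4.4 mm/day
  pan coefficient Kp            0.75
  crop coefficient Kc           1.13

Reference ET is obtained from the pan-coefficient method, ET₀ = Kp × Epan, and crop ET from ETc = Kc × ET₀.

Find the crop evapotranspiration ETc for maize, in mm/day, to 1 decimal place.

ET₀ = 0.75 × 4.4 = 3.3000 mm/d
ETc = Kc × ET₀ = 1.13 × 3.3000 = 3.7290 mm/d

3.7 mm/day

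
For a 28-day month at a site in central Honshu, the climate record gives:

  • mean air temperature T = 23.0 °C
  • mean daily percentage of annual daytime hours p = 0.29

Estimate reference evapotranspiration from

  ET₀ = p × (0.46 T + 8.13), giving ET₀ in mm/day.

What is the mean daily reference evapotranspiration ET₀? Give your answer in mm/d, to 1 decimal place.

ET₀ = 0.29 × (0.46 × 23.0 + 8.13) = 0.29 × 18.710 = 5.4259 mm/d

5.4 mm/d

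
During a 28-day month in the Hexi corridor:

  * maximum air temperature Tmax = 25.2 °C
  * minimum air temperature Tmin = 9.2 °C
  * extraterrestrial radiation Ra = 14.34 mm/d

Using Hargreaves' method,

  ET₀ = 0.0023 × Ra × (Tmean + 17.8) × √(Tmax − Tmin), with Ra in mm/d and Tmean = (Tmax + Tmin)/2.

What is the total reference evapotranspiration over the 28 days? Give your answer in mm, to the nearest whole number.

129 mm

Tmean = (25.2 + 9.2)/2 = 17.20 °C
ET₀ = 0.0023 × 14.34 × (17.20 + 17.8) × √16.0 = 0.0023 × 14.34 × 35.00 × 4.0000 = 4.6175 mm/d
Over 28 days: 4.6175 × 28 = 129.290 mm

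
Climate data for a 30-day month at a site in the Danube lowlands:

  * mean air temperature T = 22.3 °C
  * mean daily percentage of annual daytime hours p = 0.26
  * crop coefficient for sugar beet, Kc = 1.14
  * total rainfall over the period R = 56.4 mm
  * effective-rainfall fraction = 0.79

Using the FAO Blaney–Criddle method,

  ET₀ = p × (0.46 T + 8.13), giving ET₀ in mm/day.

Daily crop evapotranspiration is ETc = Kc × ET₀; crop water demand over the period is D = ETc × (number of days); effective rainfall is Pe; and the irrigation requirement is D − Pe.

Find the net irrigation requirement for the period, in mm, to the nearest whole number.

ET₀ = 0.26 × (0.46 × 22.3 + 8.13) = 0.26 × 18.388 = 4.7809 mm/d
ETc = Kc × ET₀ = 1.14 × 4.7809 = 5.4502 mm/d
Crop demand D = ETc × 30 d = 5.4502 × 30 = 163.506 mm
Pe = 0.79 × 56.4 = 44.556 mm
D − Pe = 163.506 − 44.556 = 118.950 mm

119 mm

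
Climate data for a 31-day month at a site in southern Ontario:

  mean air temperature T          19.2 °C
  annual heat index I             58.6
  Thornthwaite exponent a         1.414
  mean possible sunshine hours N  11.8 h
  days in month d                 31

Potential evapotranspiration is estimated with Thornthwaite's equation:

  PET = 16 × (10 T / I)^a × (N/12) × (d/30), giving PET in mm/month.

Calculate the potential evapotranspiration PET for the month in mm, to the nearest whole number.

87 mm

10T/I = 10 × 19.2 / 58.6 = 3.2765
(10T/I)^a = 3.2765^1.414 = 5.3554
Uncorrected PET = 16 × 5.3554 = 85.686 mm
Correction = (N/12)(d/30) = (11.8/12)(31/30) = 1.0161
PET = 85.686 × 1.0161 = 87.066 mm/month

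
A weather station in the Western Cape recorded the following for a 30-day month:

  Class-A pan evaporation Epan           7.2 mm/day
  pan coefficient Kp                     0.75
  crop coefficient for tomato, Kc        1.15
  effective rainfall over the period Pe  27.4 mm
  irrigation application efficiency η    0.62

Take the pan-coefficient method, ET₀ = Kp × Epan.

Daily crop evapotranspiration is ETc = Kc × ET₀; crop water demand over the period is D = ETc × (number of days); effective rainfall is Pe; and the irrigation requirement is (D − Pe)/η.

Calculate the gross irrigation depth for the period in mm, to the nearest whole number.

256 mm

ET₀ = 0.75 × 7.2 = 5.4000 mm/d
ETc = Kc × ET₀ = 1.15 × 5.4000 = 6.2100 mm/d
Crop demand D = ETc × 30 d = 6.2100 × 30 = 186.300 mm
D − Pe = 186.300 − 27.4 = 158.900 mm
Gross irrigation = 158.900 / 0.62 = 256.290 mm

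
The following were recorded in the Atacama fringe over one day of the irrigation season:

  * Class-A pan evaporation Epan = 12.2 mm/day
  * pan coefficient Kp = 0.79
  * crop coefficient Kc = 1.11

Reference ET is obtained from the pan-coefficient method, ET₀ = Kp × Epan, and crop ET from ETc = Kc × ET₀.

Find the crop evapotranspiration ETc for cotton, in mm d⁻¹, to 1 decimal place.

ET₀ = 0.79 × 12.2 = 9.6380 mm/d
ETc = Kc × ET₀ = 1.11 × 9.6380 = 10.6982 mm/d

10.7 mm d⁻¹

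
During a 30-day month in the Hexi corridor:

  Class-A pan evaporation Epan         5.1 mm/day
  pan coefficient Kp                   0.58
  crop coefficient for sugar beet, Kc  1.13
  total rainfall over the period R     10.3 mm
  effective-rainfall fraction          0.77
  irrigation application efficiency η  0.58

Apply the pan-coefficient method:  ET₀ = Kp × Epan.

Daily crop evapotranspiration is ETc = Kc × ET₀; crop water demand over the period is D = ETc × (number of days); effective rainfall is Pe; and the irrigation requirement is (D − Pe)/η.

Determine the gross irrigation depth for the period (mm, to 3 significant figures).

159 mm

ET₀ = 0.58 × 5.1 = 2.9580 mm/d
ETc = Kc × ET₀ = 1.13 × 2.9580 = 3.3425 mm/d
Crop demand D = ETc × 30 d = 3.3425 × 30 = 100.275 mm
Pe = 0.77 × 10.3 = 7.931 mm
D − Pe = 100.275 − 7.931 = 92.344 mm
Gross irrigation = 92.344 / 0.58 = 159.214 mm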